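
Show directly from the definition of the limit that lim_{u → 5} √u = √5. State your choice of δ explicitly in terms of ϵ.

Let ϵ > 0 be given. We want δ > 0 such that 0 < |u − 5| < δ implies |√u − √5| < ϵ.
Multiplying by the conjugate, |√u − √5| = |u − 5|/(√u + √5).
Restrict δ ≤ 5 so that |u − 5| < 5 forces u > 0, and then √u + √5 > √5.
Hence |√u − √5| < |u − 5|/√5, which is < ϵ once |u − 5| < √5·ϵ.
Take δ = min(5, √5·ϵ). If 0 < |u − 5| < δ then u > 0 and |√u − √5| < |u − 5|/√5 < ϵ.

δ = min(5, √5·ϵ)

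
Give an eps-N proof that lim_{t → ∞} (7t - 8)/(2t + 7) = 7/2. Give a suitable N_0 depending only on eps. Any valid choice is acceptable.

Let eps > 0 be given. We seek N_0 > 0 such that t > N_0 implies |(7t - 8)/(2t + 7) − (7/2)| < eps.
(7t - 8)/(2t + 7) − (7/2) = (2(7t - 8) − 7(2t + 7)) / (2(2t + 7)) = -65/(2(2t + 7)).
For t > 0 we have 2t + 7 > 2t, so |(7t - 8)/(2t + 7) − (7/2)| = 65/(2(2t + 7)) < 65/(2·2t) = (65/4)/t.
Thus |(7t - 8)/(2t + 7) − (7/2)| < eps whenever t > (65/4)/eps.
Take N_0 = (65/4)/eps. If t > N_0 then |(7t - 8)/(2t + 7) − (7/2)| < (65/4)/t < eps.

N_0 = (65/4)/eps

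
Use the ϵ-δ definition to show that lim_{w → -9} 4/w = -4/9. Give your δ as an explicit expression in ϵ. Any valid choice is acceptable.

Suppose ϵ > 0. We seek δ > 0 such that 0 < |w + 9| < δ implies |4/w + 4/9| < ϵ.
|4/w + 4/9| = 4·|-9 − w|/(9·|w|) = 4|w + 9|/(9|w|).
Restrict δ ≤ 9/2. Then |w + 9| < 9/2 gives |w| > 9/2, so 9|w| > 81/2.
Then |4/w + 4/9| < 4|w + 9|/(81/2), which is < ϵ when |w + 9| < (81/8)ϵ.
Take δ = min(9/2, (81/8)ϵ). Then 0 < |w + 9| < δ gives both |w + 9| < 9/2 and |w + 9| < (81/8)ϵ, so |4/w + 4/9| < ϵ.

δ = min(9/2, (81/8)ϵ)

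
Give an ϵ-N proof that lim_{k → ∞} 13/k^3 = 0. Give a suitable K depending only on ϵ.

Fix ϵ > 0. For k ≥ 1, |13/k^3 − 0| = 13/k^3.
13/k^3 < ϵ ⇔ k^3 > 13/ϵ ⇔ k > (13/ϵ)^{1/3}.
Take K = (13/ϵ)^{1/3}. Then k > K implies 13/k^3 < ϵ.

K = (13/ϵ)^{1/3}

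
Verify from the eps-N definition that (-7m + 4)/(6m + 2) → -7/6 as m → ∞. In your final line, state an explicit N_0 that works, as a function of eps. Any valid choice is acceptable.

N_0 = (19/18)/eps

Fix eps > 0. For m ≥ 1, |(-7m + 4)/(6m + 2) + 7/6| = |38|/(6(6m + 2)) = 38/(6(6m + 2)).
Since 6m + 2 ≥ 6m for m ≥ 1, this is ≤ 38/(6·6m) = (19/18)/m.
So |(-7m + 4)/(6m + 2) + 7/6| < eps whenever m > (19/18)/eps.
Take N_0 = (19/18)/eps. If m > N_0 then |(-7m + 4)/(6m + 2) + 7/6| ≤ (19/18)/m < eps.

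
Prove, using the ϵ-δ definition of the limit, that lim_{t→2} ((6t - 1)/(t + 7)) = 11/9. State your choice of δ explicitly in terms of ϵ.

Fix ϵ > 0. We want δ > 0 with 0 < |t − 2| < δ ⇒ |(6t - 1)/(t + 7) − (11/9)| < ϵ.
Combining over a common denominator, (6t - 1)/(t + 7) − (11/9) = [(6t - 1)·9 − 11·(t + 7)] / [9·(t + 7)] = 43(t − 2) / (9(t + 7)).
So |(6t - 1)/(t + 7) − (11/9)| = 43|t − 2| / (9·|t + 7|).
Restrict δ ≤ 9/2. Then |t − 2| < 9/2 gives |t + 7| = |(t − 2) + 9| ≥ 9 − 9/2 = 9/2.
Hence |(6t - 1)/(t + 7) − (11/9)| < 43|t − 2|/(9·(9/2)) = (86/81)|t − 2|, which is < ϵ once |t − 2| < (81/86)ϵ.
Take δ = min(9/2, (81/86)ϵ). Then 0 < |t − 2| < δ forces both bounds, so |(6t - 1)/(t + 7) − (11/9)| < ϵ.

δ = min(9/2, (81/86)ϵ)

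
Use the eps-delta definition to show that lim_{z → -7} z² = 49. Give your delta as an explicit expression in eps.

delta = min(1, eps/15)

Let eps > 0. We seek delta > 0 with 0 < |z + 7| < delta ⇒ |z² − 49| < eps.
Factor: z² − 49 = (z + 7)(z - 7), so |z² − 49| = |z + 7|·|z - 7|.
Restrict delta ≤ 1. Then |z + 7| < 1 gives |z| < 8, so by the triangle inequality |z - 7| ≤ 8 + 7 = 15.
Hence |z² − 49| ≤ 15|z + 7|, which is < eps once |z + 7| < eps/15.
Take delta = min(1, eps/15). If 0 < |z + 7| < delta then both bounds hold and |z² − 49| ≤ 15|z + 7| < 15·(eps/15) = eps.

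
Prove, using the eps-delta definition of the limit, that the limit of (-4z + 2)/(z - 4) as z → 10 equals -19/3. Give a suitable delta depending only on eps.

delta = min(3, (9/7)eps)

Suppose eps > 0. We want delta > 0 with 0 < |z − 10| < delta ⇒ |(-4z + 2)/(z - 4) + 19/3| < eps.
Combining over a common denominator, (-4z + 2)/(z - 4) + 19/3 = [(-4z + 2)·6 − (-38)·(z - 4)] / [6·(z - 4)] = 14(z − 10) / (6(z - 4)).
So |(-4z + 2)/(z - 4) + 19/3| = 14|z − 10| / (6·|z − 4|).
Restrict delta ≤ 3. Then |z − 10| < 3 gives |z − 4| = |(z − 10) + 6| ≥ 6 − 3 = 3.
Hence |(-4z + 2)/(z - 4) + 19/3| < 14|z − 10|/(6·3) = (7/9)|z − 10|, which is < eps once |z − 10| < (9/7)eps.
Take delta = min(3, (9/7)eps). Then 0 < |z − 10| < delta forces both bounds, so |(-4z + 2)/(z - 4) + 19/3| < eps.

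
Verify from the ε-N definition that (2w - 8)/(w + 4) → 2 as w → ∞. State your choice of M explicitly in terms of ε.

Suppose ε > 0. We seek M > 0 such that w > M implies |(2w - 8)/(w + 4) − 2| < ε.
(2w - 8)/(w + 4) − 2 = ((2w - 8) − 2(w + 4)) / ((w + 4)) = -16/((w + 4)).
For w > 0 we have w + 4 > w, so |(2w - 8)/(w + 4) − 2| = 16/((w + 4)) < 16/(w) = 16/w.
Thus |(2w - 8)/(w + 4) − 2| < ε whenever w > 16/ε.
Take M = 16/ε. If w > M then |(2w - 8)/(w + 4) − 2| < 16/w < ε.

M = 16/ε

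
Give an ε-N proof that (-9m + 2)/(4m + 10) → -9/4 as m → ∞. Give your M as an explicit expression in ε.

Let ε > 0. For m ≥ 1, |(-9m + 2)/(4m + 10) + 9/4| = |98|/(4(4m + 10)) = 98/(4(4m + 10)).
Since 4m + 10 ≥ 4m for m ≥ 1, this is ≤ 98/(4·4m) = (49/8)/m.
So |(-9m + 2)/(4m + 10) + 9/4| < ε whenever m > (49/8)/ε.
Take M = (49/8)/ε. If m > M then |(-9m + 2)/(4m + 10) + 9/4| ≤ (49/8)/m < ε.

M = (49/8)/ε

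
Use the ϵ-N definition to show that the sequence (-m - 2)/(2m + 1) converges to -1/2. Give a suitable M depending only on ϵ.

M = (3/4)/ϵ

Let ϵ > 0. For m ≥ 1, |(-m - 2)/(2m + 1) + 1/2| = |-3|/(2(2m + 1)) = 3/(2(2m + 1)).
Since 2m + 1 ≥ 2m for m ≥ 1, this is ≤ 3/(2·2m) = (3/4)/m.
So |(-m - 2)/(2m + 1) + 1/2| < ϵ whenever m > (3/4)/ϵ.
Take M = (3/4)/ϵ. If m > M then |(-m - 2)/(2m + 1) + 1/2| ≤ (3/4)/m < ϵ.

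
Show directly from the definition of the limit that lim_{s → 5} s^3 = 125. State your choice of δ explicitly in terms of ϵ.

Suppose ϵ > 0. We seek δ > 0 with 0 < |s − 5| < δ ⇒ |s^3 − 125| < ϵ.
Factor: s^3 − 125 = (s − 5)(s^2 + 5s + 25), so |s^3 − 125| = |s − 5|·|s^2 + 5s + 25|.
Impose δ ≤ 1 so that |s| < 6; then |s^2 + 5s + 25| ≤ 91.
Hence |s^3 − 125| ≤ 91|s − 5|, which is < ϵ once |s − 5| < ϵ/91.
Take δ = min(1, ϵ/91). If 0 < |s − 5| < δ then both bounds hold and |s^3 − 125| ≤ 91|s − 5| < 91·(ϵ/91) = ϵ.

δ = min(1, ϵ/91)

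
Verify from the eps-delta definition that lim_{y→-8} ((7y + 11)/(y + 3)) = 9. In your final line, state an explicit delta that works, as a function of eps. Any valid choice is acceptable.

Let eps > 0 be given. We want delta > 0 with 0 < |y + 8| < delta ⇒ |(7y + 11)/(y + 3) − 9| < eps.
Combining over a common denominator, (7y + 11)/(y + 3) − 9 = [(7y + 11)·(-5) − (-45)·(y + 3)] / [(-5)·(y + 3)] = 10(y + 8) / ((-5)(y + 3)).
So |(7y + 11)/(y + 3) − 9| = 10|y + 8| / (5·|y + 3|).
Restrict delta ≤ 5/2. Then |y + 8| < 5/2 gives |y + 3| = |(y + 8) + (-5)| ≥ 5 − 5/2 = 5/2.
Hence |(7y + 11)/(y + 3) − 9| < 10|y + 8|/(5·(5/2)) = (4/5)|y + 8|, which is < eps once |y + 8| < (5/4)eps.
Take delta = min(5/2, (5/4)eps). Then 0 < |y + 8| < delta forces both bounds, so |(7y + 11)/(y + 3) − 9| < eps.

delta = min(5/2, (5/4)eps)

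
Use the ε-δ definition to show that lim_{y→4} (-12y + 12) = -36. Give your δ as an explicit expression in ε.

Let ε > 0 be given. We need δ > 0 so that 0 < |y − 4| < δ implies |(-12y + 12) + 36| < ε.
Since (-12y + 12) + 36 = -12(y − 4), we have |(-12y + 12) + 36| = 12|y − 4|.
Thus it suffices that |y − 4| < ε/12.
Choosing δ = ε/12 gives |(-12y + 12) + 36| = 12|y − 4| < ε whenever |y − 4| < δ.

δ = ε/12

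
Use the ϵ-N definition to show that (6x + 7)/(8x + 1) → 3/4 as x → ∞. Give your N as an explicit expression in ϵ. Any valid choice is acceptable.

N = (25/32)/ϵ

Fix ϵ > 0. We seek N > 0 such that x > N implies |(6x + 7)/(8x + 1) − (3/4)| < ϵ.
(6x + 7)/(8x + 1) − (3/4) = (8(6x + 7) − 6(8x + 1)) / (8(8x + 1)) = 50/(8(8x + 1)).
For x > 0 we have 8x + 1 > 8x, so |(6x + 7)/(8x + 1) − (3/4)| = 50/(8(8x + 1)) < 50/(8·8x) = (25/32)/x.
Thus |(6x + 7)/(8x + 1) − (3/4)| < ϵ whenever x > (25/32)/ϵ.
Take N = (25/32)/ϵ. If x > N then |(6x + 7)/(8x + 1) − (3/4)| < (25/32)/x < ϵ.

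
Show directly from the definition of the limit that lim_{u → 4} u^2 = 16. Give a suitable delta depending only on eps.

Let eps > 0 be given. We seek delta > 0 with 0 < |u − 4| < delta ⇒ |u^2 − 16| < eps.
Factor: u^2 − 16 = (u − 4)(u + 4), so |u^2 − 16| = |u − 4|·|u + 4|.
Restrict delta ≤ 1. Then |u − 4| < 1 gives |u| < 5, so by the triangle inequality |u + 4| ≤ 5 + 4 = 9.
Hence |u^2 − 16| ≤ 9|u − 4|, which is < eps once |u − 4| < eps/9.
Take delta = min(1, eps/9). If 0 < |u − 4| < delta then both bounds hold and |u^2 − 16| ≤ 9|u − 4| < 9·(eps/9) = eps.

delta = min(1, eps/9)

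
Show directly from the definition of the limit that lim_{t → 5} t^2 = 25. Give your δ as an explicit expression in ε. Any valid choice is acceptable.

Suppose ε > 0. We seek δ > 0 with 0 < |t − 5| < δ ⇒ |t^2 − 25| < ε.
Factor: t^2 − 25 = (t − 5)(t + 5), so |t^2 − 25| = |t − 5|·|t + 5|.
Restrict δ ≤ 1. Then |t − 5| < 1 gives |t| < 6, so by the triangle inequality |t + 5| ≤ 6 + 5 = 11.
Hence |t^2 − 25| ≤ 11|t − 5|, which is < ε once |t − 5| < ε/11.
Take δ = min(1, ε/11). If 0 < |t − 5| < δ then both bounds hold and |t^2 − 25| ≤ 11|t − 5| < 11·(ε/11) = ε.

δ = min(1, ε/11)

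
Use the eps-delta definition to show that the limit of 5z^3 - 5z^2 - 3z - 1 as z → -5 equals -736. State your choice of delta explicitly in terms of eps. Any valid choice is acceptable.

delta = min(2, eps/602)

Fix eps > 0. We want delta > 0 such that 0 < |z + 5| < delta implies |(5z^3 - 5z^2 - 3z - 1) + 736| < eps.
(5z^3 - 5z^2 - 3z - 1) + 736 = 5z^3 - 5z^2 - 3z + 735 = (z + 5)(5z^2 - 30z + 147).
So |(5z^3 - 5z^2 - 3z - 1) + 736| = |z + 5|·|5z^2 - 30z + 147|.
Require delta ≤ 2. Then |z + 5| < 2 gives |z| < 7, and by the triangle inequality |5z^2 - 30z + 147| ≤ 5·7^2 + 30·7 + 147 = 602.
Hence |(5z^3 - 5z^2 - 3z - 1) + 736| ≤ 602|z + 5| < eps provided |z + 5| < eps/602.
Choosing delta = min(2, eps/602) ensures both conditions, hence |(5z^3 - 5z^2 - 3z - 1) + 736| < eps.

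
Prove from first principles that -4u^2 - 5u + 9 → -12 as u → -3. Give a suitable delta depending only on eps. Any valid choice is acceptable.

delta = min(1, eps/23)

Let eps > 0. We want delta > 0 such that 0 < |u + 3| < delta implies |(-4u^2 - 5u + 9) + 12| < eps.
(-4u^2 - 5u + 9) + 12 = -4u^2 - 5u + 21 = (u + 3)(-4u + 7).
So |(-4u^2 - 5u + 9) + 12| = |u + 3|·|-4u + 7|.
Require delta ≤ 1. Then |u + 3| < 1 gives |u| < 4, and by the triangle inequality |-4u + 7| ≤ 4·4 + 7 = 23.
Hence |(-4u^2 - 5u + 9) + 12| ≤ 23|u + 3| < eps provided |u + 3| < eps/23.
Choosing delta = min(1, eps/23) ensures both conditions, hence |(-4u^2 - 5u + 9) + 12| < eps.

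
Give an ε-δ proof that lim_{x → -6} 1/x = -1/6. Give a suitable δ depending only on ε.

δ = min(3, 18ε)

Let ε > 0 be given. We seek δ > 0 such that 0 < |x + 6| < δ implies |1/x + 1/6| < ε.
|1/x + 1/6| = |-6 − x|/(6·|x|) = |x + 6|/(6|x|).
Require δ ≤ 3 so that |x| > 6 − 3 = 3, hence 6|x| > 18.
Then |1/x + 1/6| < |x + 6|/18, which is < ε when |x + 6| < 18ε.
Take δ = min(3, 18ε). Then 0 < |x + 6| < δ gives both |x + 6| < 3 and |x + 6| < 18ε, so |1/x + 1/6| < ε.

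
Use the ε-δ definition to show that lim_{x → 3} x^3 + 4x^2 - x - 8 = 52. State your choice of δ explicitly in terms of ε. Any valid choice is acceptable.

Suppose ε > 0. We want δ > 0 such that 0 < |x − 3| < δ implies |(x^3 + 4x^2 - x - 8) − 52| < ε.
(x^3 + 4x^2 - x - 8) − 52 = x^3 + 4x^2 - x - 60 = (x − 3)(x^2 + 7x + 20).
So |(x^3 + 4x^2 - x - 8) − 52| = |x − 3|·|x^2 + 7x + 20|.
Require δ ≤ 1. Then |x − 3| < 1 gives |x| < 4, and by the triangle inequality |x^2 + 7x + 20| ≤ 4^2 + 7·4 + 20 = 64.
Hence |(x^3 + 4x^2 - x - 8) − 52| ≤ 64|x − 3| < ε provided |x − 3| < ε/64.
Choosing δ = min(1, ε/64) ensures both conditions, hence |(x^3 + 4x^2 - x - 8) − 52| < ε.

δ = min(1, ε/64)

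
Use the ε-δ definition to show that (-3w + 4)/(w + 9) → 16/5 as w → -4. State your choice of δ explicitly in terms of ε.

δ = min(5/2, (25/62)ε)

Let ε > 0. We want δ > 0 with 0 < |w + 4| < δ ⇒ |(-3w + 4)/(w + 9) − (16/5)| < ε.
Combining over a common denominator, (-3w + 4)/(w + 9) − (16/5) = [(-3w + 4)·5 − 16·(w + 9)] / [5·(w + 9)] = -31(w + 4) / (5(w + 9)).
So |(-3w + 4)/(w + 9) − (16/5)| = 31|w + 4| / (5·|w + 9|).
Restrict δ ≤ 5/2. Then |w + 4| < 5/2 gives |w + 9| = |(w + 4) + 5| ≥ 5 − 5/2 = 5/2.
Hence |(-3w + 4)/(w + 9) − (16/5)| < 31|w + 4|/(5·(5/2)) = (62/25)|w + 4|, which is < ε once |w + 4| < (25/62)ε.
Take δ = min(5/2, (25/62)ε). Then 0 < |w + 4| < δ forces both bounds, so |(-3w + 4)/(w + 9) − (16/5)| < ε.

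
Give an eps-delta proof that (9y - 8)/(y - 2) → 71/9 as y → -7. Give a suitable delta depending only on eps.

Suppose eps > 0. We want delta > 0 with 0 < |y + 7| < delta ⇒ |(9y - 8)/(y - 2) − (71/9)| < eps.
Combining over a common denominator, (9y - 8)/(y - 2) − (71/9) = [(9y - 8)·(-9) − (-71)·(y - 2)] / [(-9)·(y - 2)] = -10(y + 7) / ((-9)(y - 2)).
So |(9y - 8)/(y - 2) − (71/9)| = 10|y + 7| / (9·|y − 2|).
Restrict delta ≤ 9/2. Then |y + 7| < 9/2 gives |y − 2| = |(y + 7) + (-9)| ≥ 9 − 9/2 = 9/2.
Hence |(9y - 8)/(y - 2) − (71/9)| < 10|y + 7|/(9·(9/2)) = (20/81)|y + 7|, which is < eps once |y + 7| < (81/20)eps.
Take delta = min(9/2, (81/20)eps). Then 0 < |y + 7| < delta forces both bounds, so |(9y - 8)/(y - 2) − (71/9)| < eps.

delta = min(9/2, (81/20)eps)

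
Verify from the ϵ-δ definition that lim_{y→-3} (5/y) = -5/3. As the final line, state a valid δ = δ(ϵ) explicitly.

δ = min(3/2, (9/10)ϵ)

Let ϵ > 0. We seek δ > 0 such that 0 < |y + 3| < δ implies |5/y + 5/3| < ϵ.
|5/y + 5/3| = 5·|-3 − y|/(3·|y|) = 5|y + 3|/(3|y|).
Restrict δ ≤ 3/2. Then |y + 3| < 3/2 gives |y| > 3/2, so 3|y| > 9/2.
Then |5/y + 5/3| < 5|y + 3|/(9/2), which is < ϵ when |y + 3| < (9/10)ϵ.
Take δ = min(3/2, (9/10)ϵ). Then 0 < |y + 3| < δ gives both |y + 3| < 3/2 and |y + 3| < (9/10)ϵ, so |5/y + 5/3| < ϵ.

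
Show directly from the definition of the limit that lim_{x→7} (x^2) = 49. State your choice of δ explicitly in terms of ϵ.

Fix ϵ > 0. We seek δ > 0 with 0 < |x − 7| < δ ⇒ |x^2 − 49| < ϵ.
Factor: x^2 − 49 = (x − 7)(x + 7), so |x^2 − 49| = |x − 7|·|x + 7|.
Restrict δ ≤ 1. Then |x − 7| < 1 gives |x| < 8, so by the triangle inequality |x + 7| ≤ 8 + 7 = 15.
Hence |x^2 − 49| ≤ 15|x − 7|, which is < ϵ once |x − 7| < ϵ/15.
Take δ = min(1, ϵ/15). If 0 < |x − 7| < δ then both bounds hold and |x^2 − 49| ≤ 15|x − 7| < 15·(ϵ/15) = ϵ.

δ = min(1, ϵ/15)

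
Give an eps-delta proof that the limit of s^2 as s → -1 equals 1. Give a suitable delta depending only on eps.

Let eps > 0 be given. We seek delta > 0 with 0 < |s + 1| < delta ⇒ |s^2 − 1| < eps.
Factor: s^2 − 1 = (s + 1)(s - 1), so |s^2 − 1| = |s + 1|·|s - 1|.
Impose delta ≤ 1 so that |s| < 2; then |s - 1| ≤ 3.
Hence |s^2 − 1| ≤ 3|s + 1|, which is < eps once |s + 1| < eps/3.
Take delta = min(1, eps/3). If 0 < |s + 1| < delta then both bounds hold and |s^2 − 1| ≤ 3|s + 1| < 3·(eps/3) = eps.

delta = min(1, eps/3)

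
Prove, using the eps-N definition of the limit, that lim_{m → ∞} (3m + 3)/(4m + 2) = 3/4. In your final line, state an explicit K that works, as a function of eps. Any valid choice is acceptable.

K = (3/8)/eps

Let eps > 0. For m ≥ 1, |(3m + 3)/(4m + 2) − (3/4)| = |6|/(4(4m + 2)) = 6/(4(4m + 2)).
Since 4m + 2 ≥ 4m for m ≥ 1, this is ≤ 6/(4·4m) = (3/8)/m.
So |(3m + 3)/(4m + 2) − (3/4)| < eps whenever m > (3/8)/eps.
Take K = (3/8)/eps. If m > K then |(3m + 3)/(4m + 2) − (3/4)| ≤ (3/8)/m < eps.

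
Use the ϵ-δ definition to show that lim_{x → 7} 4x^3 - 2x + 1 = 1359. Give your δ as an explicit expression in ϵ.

Fix ϵ > 0. We want δ > 0 such that 0 < |x − 7| < δ implies |(4x^3 - 2x + 1) − 1359| < ϵ.
(4x^3 - 2x + 1) − 1359 = 4x^3 - 2x - 1358 = (x − 7)(4x^2 + 28x + 194).
So |(4x^3 - 2x + 1) − 1359| = |x − 7|·|4x^2 + 28x + 194|.
Assume first that |x − 7| < 1, so |x| < 8. Then |4x^2 + 28x + 194| ≤ 4·8^2 + 28·8 + 194 = 674.
Hence |(4x^3 - 2x + 1) − 1359| ≤ 674|x − 7| < ϵ provided |x − 7| < ϵ/674.
Take δ = min(1, ϵ/674). Then 0 < |x − 7| < δ gives both |x − 7| < 1 and |x − 7| < ϵ/674, so |(4x^3 - 2x + 1) − 1359| < ϵ.

δ = min(1, ϵ/674)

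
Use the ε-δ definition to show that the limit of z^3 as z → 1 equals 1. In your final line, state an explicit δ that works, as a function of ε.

Let ε > 0. We seek δ > 0 with 0 < |z − 1| < δ ⇒ |z^3 − 1| < ε.
Factor: z^3 − 1 = (z − 1)(z^2 + z + 1), so |z^3 − 1| = |z − 1|·|z^2 + z + 1|.
Restrict δ ≤ 2. Then |z − 1| < 2 gives |z| < 3, so by the triangle inequality |z^2 + z + 1| ≤ 3^2 + 3 + 1 = 13.
Hence |z^3 − 1| ≤ 13|z − 1|, which is < ε once |z − 1| < ε/13.
Take δ = min(2, ε/13). If 0 < |z − 1| < δ then both bounds hold and |z^3 − 1| ≤ 13|z − 1| < 13·(ε/13) = ε.

δ = min(2, ε/13)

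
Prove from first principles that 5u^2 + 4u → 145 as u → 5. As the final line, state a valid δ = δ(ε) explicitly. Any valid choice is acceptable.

Let ε > 0 be given. We want δ > 0 such that 0 < |u − 5| < δ implies |(5u^2 + 4u) − 145| < ε.
(5u^2 + 4u) − 145 = 5u^2 + 4u - 145 = (u − 5)(5u + 29).
So |(5u^2 + 4u) − 145| = |u − 5|·|5u + 29|.
Assume first that |u − 5| < 1, so |u| < 6. Then |5u + 29| ≤ 5·6 + 29 = 59.
Hence |(5u^2 + 4u) − 145| ≤ 59|u − 5| < ε provided |u − 5| < ε/59.
Choosing δ = min(1, ε/59) ensures both conditions, hence |(5u^2 + 4u) − 145| < ε.

δ = min(1, ε/59)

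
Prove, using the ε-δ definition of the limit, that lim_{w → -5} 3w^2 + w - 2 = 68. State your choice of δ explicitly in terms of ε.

Let ε > 0. We want δ > 0 such that 0 < |w + 5| < δ implies |(3w^2 + w - 2) − 68| < ε.
(3w^2 + w - 2) − 68 = 3w^2 + w - 70 = (w + 5)(3w - 14).
So |(3w^2 + w - 2) − 68| = |w + 5|·|3w - 14|.
Assume first that |w + 5| < 2, so |w| < 7. Then |3w - 14| ≤ 3·7 + 14 = 35.
Hence |(3w^2 + w - 2) − 68| ≤ 35|w + 5| < ε provided |w + 5| < ε/35.
Choosing δ = min(2, ε/35) ensures both conditions, hence |(3w^2 + w - 2) − 68| < ε.

δ = min(2, ε/35)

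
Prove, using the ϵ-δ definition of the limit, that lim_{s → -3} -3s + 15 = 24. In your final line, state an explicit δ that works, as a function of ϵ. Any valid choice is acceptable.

δ = ϵ/3

Let ϵ > 0 be given. We need δ > 0 so that 0 < |s + 3| < δ implies |(-3s + 15) − 24| < ϵ.
|(-3s + 15) − 24| = |-3s - 9| = 3|s + 3|.
So 3|s + 3| < ϵ exactly when |s + 3| < ϵ/3.
Choosing δ = ϵ/3 gives |(-3s + 15) − 24| = 3|s + 3| < ϵ whenever |s + 3| < δ.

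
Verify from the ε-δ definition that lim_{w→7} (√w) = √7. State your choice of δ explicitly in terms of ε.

δ = min(7, √7·ε)

Suppose ε > 0. We want δ > 0 such that 0 < |w − 7| < δ implies |√w − √7| < ε.
Rationalise: √w − √7 = (w − 7)/(√w + √7), so |√w − √7| = |w − 7|/(√w + √7).
Restrict δ ≤ 7 so that |w − 7| < 7 forces w > 0, and then √w + √7 > √7.
Hence |√w − √7| < |w − 7|/√7, which is < ε once |w − 7| < √7·ε.
Take δ = min(7, √7·ε). If 0 < |w − 7| < δ then w > 0 and |√w − √7| < |w − 7|/√7 < ε.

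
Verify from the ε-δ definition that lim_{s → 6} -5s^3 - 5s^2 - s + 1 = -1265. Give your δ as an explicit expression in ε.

Let ε > 0 be given. We want δ > 0 such that 0 < |s − 6| < δ implies |(-5s^3 - 5s^2 - s + 1) + 1265| < ε.
(-5s^3 - 5s^2 - s + 1) + 1265 = -5s^3 - 5s^2 - s + 1266 = (s − 6)(-5s^2 - 35s - 211).
So |(-5s^3 - 5s^2 - s + 1) + 1265| = |s − 6|·|-5s^2 - 35s - 211|.
Require δ ≤ 1. Then |s − 6| < 1 gives |s| < 7, and by the triangle inequality |-5s^2 - 35s - 211| ≤ 5·7^2 + 35·7 + 211 = 701.
Hence |(-5s^3 - 5s^2 - s + 1) + 1265| ≤ 701|s − 6| < ε provided |s − 6| < ε/701.
Take δ = min(1, ε/701). Then 0 < |s − 6| < δ gives both |s − 6| < 1 and |s − 6| < ε/701, so |(-5s^3 - 5s^2 - s + 1) + 1265| < ε.

δ = min(1, ε/701)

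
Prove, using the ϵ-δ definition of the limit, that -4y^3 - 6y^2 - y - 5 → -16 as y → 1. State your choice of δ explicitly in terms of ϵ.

δ = min(1, ϵ/47)

Fix ϵ > 0. We want δ > 0 such that 0 < |y − 1| < δ implies |(-4y^3 - 6y^2 - y - 5) + 16| < ϵ.
(-4y^3 - 6y^2 - y - 5) + 16 = -4y^3 - 6y^2 - y + 11 = (y − 1)(-4y^2 - 10y - 11).
So |(-4y^3 - 6y^2 - y - 5) + 16| = |y − 1|·|-4y^2 - 10y - 11|.
Require δ ≤ 1. Then |y − 1| < 1 gives |y| < 2, and by the triangle inequality |-4y^2 - 10y - 11| ≤ 4·2^2 + 10·2 + 11 = 47.
Hence |(-4y^3 - 6y^2 - y - 5) + 16| ≤ 47|y − 1| < ϵ provided |y − 1| < ϵ/47.
Take δ = min(1, ϵ/47). Then 0 < |y − 1| < δ gives both |y − 1| < 1 and |y − 1| < ϵ/47, so |(-4y^3 - 6y^2 - y - 5) + 16| < ϵ.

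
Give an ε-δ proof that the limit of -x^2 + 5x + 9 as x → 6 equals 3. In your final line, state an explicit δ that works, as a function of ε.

δ = min(1, ε/8)

Fix ε > 0. We want δ > 0 such that 0 < |x − 6| < δ implies |(-x^2 + 5x + 9) − 3| < ε.
(-x^2 + 5x + 9) − 3 = -x^2 + 5x + 6 = (x − 6)(-x - 1).
So |(-x^2 + 5x + 9) − 3| = |x − 6|·|-x - 1|.
Require δ ≤ 1. Then |x − 6| < 1 gives |x| < 7, and by the triangle inequality |-x - 1| ≤ 7 + 1 = 8.
Hence |(-x^2 + 5x + 9) − 3| ≤ 8|x − 6| < ε provided |x − 6| < ε/8.
Take δ = min(1, ε/8). Then 0 < |x − 6| < δ gives both |x − 6| < 1 and |x − 6| < ε/8, so |(-x^2 + 5x + 9) − 3| < ε.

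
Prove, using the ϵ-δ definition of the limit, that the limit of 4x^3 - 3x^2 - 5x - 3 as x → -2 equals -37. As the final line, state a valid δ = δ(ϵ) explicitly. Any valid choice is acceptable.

δ = min(1, ϵ/86)

Let ϵ > 0 be given. We want δ > 0 such that 0 < |x + 2| < δ implies |(4x^3 - 3x^2 - 5x - 3) + 37| < ϵ.
(4x^3 - 3x^2 - 5x - 3) + 37 = 4x^3 - 3x^2 - 5x + 34 = (x + 2)(4x^2 - 11x + 17).
So |(4x^3 - 3x^2 - 5x - 3) + 37| = |x + 2|·|4x^2 - 11x + 17|.
Assume first that |x + 2| < 1, so |x| < 3. Then |4x^2 - 11x + 17| ≤ 4·3^2 + 11·3 + 17 = 86.
Hence |(4x^3 - 3x^2 - 5x - 3) + 37| ≤ 86|x + 2| < ϵ provided |x + 2| < ϵ/86.
Choosing δ = min(1, ϵ/86) ensures both conditions, hence |(4x^3 - 3x^2 - 5x - 3) + 37| < ϵ.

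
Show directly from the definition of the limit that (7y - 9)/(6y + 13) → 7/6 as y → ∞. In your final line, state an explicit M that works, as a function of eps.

M = (145/36)/eps

Let eps > 0. We seek M > 0 such that y > M implies |(7y - 9)/(6y + 13) − (7/6)| < eps.
(7y - 9)/(6y + 13) − (7/6) = (6(7y - 9) − 7(6y + 13)) / (6(6y + 13)) = -145/(6(6y + 13)).
For y > 0 we have 6y + 13 > 6y, so |(7y - 9)/(6y + 13) − (7/6)| = 145/(6(6y + 13)) < 145/(6·6y) = (145/36)/y.
Thus |(7y - 9)/(6y + 13) − (7/6)| < eps whenever y > (145/36)/eps.
Take M = (145/36)/eps. If y > M then |(7y - 9)/(6y + 13) − (7/6)| < (145/36)/y < eps.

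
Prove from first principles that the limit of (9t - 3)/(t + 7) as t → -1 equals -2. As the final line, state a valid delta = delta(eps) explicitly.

Suppose eps > 0. We want delta > 0 with 0 < |t + 1| < delta ⇒ |(9t - 3)/(t + 7) + 2| < eps.
Combining over a common denominator, (9t - 3)/(t + 7) + 2 = [(9t - 3)·6 − (-12)·(t + 7)] / [6·(t + 7)] = 66(t + 1) / (6(t + 7)).
So |(9t - 3)/(t + 7) + 2| = 66|t + 1| / (6·|t + 7|).
Require delta ≤ 3, so |t + 7| ≥ |6| − |t + 1| > 6 − 3 = 3.
Hence |(9t - 3)/(t + 7) + 2| < 66|t + 1|/(6·3) = (11/3)|t + 1|, which is < eps once |t + 1| < (3/11)eps.
Take delta = min(3, (3/11)eps). Then 0 < |t + 1| < delta forces both bounds, so |(9t - 3)/(t + 7) + 2| < eps.

delta = min(3, (3/11)eps)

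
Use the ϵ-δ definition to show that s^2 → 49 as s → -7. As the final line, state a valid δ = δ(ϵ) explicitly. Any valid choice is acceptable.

δ = min(1, ϵ/15)

Let ϵ > 0. We seek δ > 0 with 0 < |s + 7| < δ ⇒ |s^2 − 49| < ϵ.
Factor: s^2 − 49 = (s + 7)(s - 7), so |s^2 − 49| = |s + 7|·|s - 7|.
Impose δ ≤ 1 so that |s| < 8; then |s - 7| ≤ 15.
Hence |s^2 − 49| ≤ 15|s + 7|, which is < ϵ once |s + 7| < ϵ/15.
Take δ = min(1, ϵ/15). If 0 < |s + 7| < δ then both bounds hold and |s^2 − 49| ≤ 15|s + 7| < 15·(ϵ/15) = ϵ.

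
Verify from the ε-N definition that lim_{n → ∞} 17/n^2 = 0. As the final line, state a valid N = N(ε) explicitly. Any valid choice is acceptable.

Let ε > 0. For n ≥ 1, |17/n^2 − 0| = 17/n^2.
17/n^2 < ε ⇔ n^2 > 17/ε ⇔ n > (17/ε)^{1/2}.
Take N = (17/ε)^{1/2}. Then n > N implies 17/n^2 < ε.

N = (17/ε)^{1/2}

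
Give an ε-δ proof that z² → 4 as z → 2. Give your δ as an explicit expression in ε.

Let ε > 0 be given. We seek δ > 0 with 0 < |z − 2| < δ ⇒ |z² − 4| < ε.
Factor: z² − 4 = (z − 2)(z + 2), so |z² − 4| = |z − 2|·|z + 2|.
Restrict δ ≤ 1. Then |z − 2| < 1 gives |z| < 3, so by the triangle inequality |z + 2| ≤ 3 + 2 = 5.
Hence |z² − 4| ≤ 5|z − 2|, which is < ε once |z − 2| < ε/5.
Take δ = min(1, ε/5). If 0 < |z − 2| < δ then both bounds hold and |z² − 4| ≤ 5|z − 2| < 5·(ε/5) = ε.

δ = min(1, ε/5)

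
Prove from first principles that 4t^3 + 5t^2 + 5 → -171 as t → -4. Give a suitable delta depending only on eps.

Let eps > 0 be given. We want delta > 0 such that 0 < |t + 4| < delta implies |(4t^3 + 5t^2 + 5) + 171| < eps.
(4t^3 + 5t^2 + 5) + 171 = 4t^3 + 5t^2 + 176 = (t + 4)(4t^2 - 11t + 44).
So |(4t^3 + 5t^2 + 5) + 171| = |t + 4|·|4t^2 - 11t + 44|.
Require delta ≤ 1. Then |t + 4| < 1 gives |t| < 5, and by the triangle inequality |4t^2 - 11t + 44| ≤ 4·5^2 + 11·5 + 44 = 199.
Hence |(4t^3 + 5t^2 + 5) + 171| ≤ 199|t + 4| < eps provided |t + 4| < eps/199.
Choosing delta = min(1, eps/199) ensures both conditions, hence |(4t^3 + 5t^2 + 5) + 171| < eps.

delta = min(1, eps/199)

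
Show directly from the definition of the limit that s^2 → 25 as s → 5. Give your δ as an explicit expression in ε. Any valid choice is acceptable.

δ = min(1, ε/11)

Fix ε > 0. We seek δ > 0 with 0 < |s − 5| < δ ⇒ |s^2 − 25| < ε.
Factor: s^2 − 25 = (s − 5)(s + 5), so |s^2 − 25| = |s − 5|·|s + 5|.
Restrict δ ≤ 1. Then |s − 5| < 1 gives |s| < 6, so by the triangle inequality |s + 5| ≤ 6 + 5 = 11.
Hence |s^2 − 25| ≤ 11|s − 5|, which is < ε once |s − 5| < ε/11.
Take δ = min(1, ε/11). If 0 < |s − 5| < δ then both bounds hold and |s^2 − 25| ≤ 11|s − 5| < 11·(ε/11) = ε.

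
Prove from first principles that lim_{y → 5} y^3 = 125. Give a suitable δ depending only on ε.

Let ε > 0 be given. We seek δ > 0 with 0 < |y − 5| < δ ⇒ |y^3 − 125| < ε.
Factor: y^3 − 125 = (y − 5)(y^2 + 5y + 25), so |y^3 − 125| = |y − 5|·|y^2 + 5y + 25|.
Restrict δ ≤ 1. Then |y − 5| < 1 gives |y| < 6, so by the triangle inequality |y^2 + 5y + 25| ≤ 6^2 + 5·6 + 25 = 91.
Hence |y^3 − 125| ≤ 91|y − 5|, which is < ε once |y − 5| < ε/91.
Take δ = min(1, ε/91). If 0 < |y − 5| < δ then both bounds hold and |y^3 − 125| ≤ 91|y − 5| < 91·(ε/91) = ε.

δ = min(1, ε/91)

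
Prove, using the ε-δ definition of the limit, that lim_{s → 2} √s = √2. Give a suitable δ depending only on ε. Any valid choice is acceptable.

δ = min(2, √2·ε)

Let ε > 0 be given. We want δ > 0 such that 0 < |s − 2| < δ implies |√s − √2| < ε.
Rationalise: √s − √2 = (s − 2)/(√s + √2), so |√s − √2| = |s − 2|/(√s + √2).
Restrict δ ≤ 2 so that |s − 2| < 2 forces s > 0, and then √s + √2 > √2.
Hence |√s − √2| < |s − 2|/√2, which is < ε once |s − 2| < √2·ε.
Take δ = min(2, √2·ε). If 0 < |s − 2| < δ then s > 0 and |√s − √2| < |s − 2|/√2 < ε.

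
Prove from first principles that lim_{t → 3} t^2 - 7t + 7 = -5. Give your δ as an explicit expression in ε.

Let ε > 0 be given. We want δ > 0 such that 0 < |t − 3| < δ implies |(t^2 - 7t + 7) + 5| < ε.
(t^2 - 7t + 7) + 5 = t^2 - 7t + 12 = (t − 3)(t - 4).
So |(t^2 - 7t + 7) + 5| = |t − 3|·|t - 4|.
Assume first that |t − 3| < 2, so |t| < 5. Then |t - 4| ≤ 5 + 4 = 9.
Hence |(t^2 - 7t + 7) + 5| ≤ 9|t − 3| < ε provided |t − 3| < ε/9.
Choosing δ = min(2, ε/9) ensures both conditions, hence |(t^2 - 7t + 7) + 5| < ε.

δ = min(2, ε/9)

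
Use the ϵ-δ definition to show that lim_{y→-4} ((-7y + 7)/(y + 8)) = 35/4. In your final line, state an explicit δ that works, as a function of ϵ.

δ = min(2, (8/63)ϵ)

Let ϵ > 0. We want δ > 0 with 0 < |y + 4| < δ ⇒ |(-7y + 7)/(y + 8) − (35/4)| < ϵ.
Combining over a common denominator, (-7y + 7)/(y + 8) − (35/4) = [(-7y + 7)·4 − 35·(y + 8)] / [4·(y + 8)] = -63(y + 4) / (4(y + 8)).
So |(-7y + 7)/(y + 8) − (35/4)| = 63|y + 4| / (4·|y + 8|).
Require δ ≤ 2, so |y + 8| ≥ |4| − |y + 4| > 4 − 2 = 2.
Hence |(-7y + 7)/(y + 8) − (35/4)| < 63|y + 4|/(4·2) = (63/8)|y + 4|, which is < ϵ once |y + 4| < (8/63)ϵ.
Take δ = min(2, (8/63)ϵ). Then 0 < |y + 4| < δ forces both bounds, so |(-7y + 7)/(y + 8) − (35/4)| < ϵ.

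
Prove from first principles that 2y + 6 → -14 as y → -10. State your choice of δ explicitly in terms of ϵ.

Fix ϵ > 0. We need δ > 0 so that 0 < |y + 10| < δ implies |(2y + 6) + 14| < ϵ.
Since (2y + 6) + 14 = 2(y + 10), we have |(2y + 6) + 14| = 2|y + 10|.
So 2|y + 10| < ϵ exactly when |y + 10| < ϵ/2.
Choosing δ = ϵ/2 gives |(2y + 6) + 14| = 2|y + 10| < ϵ whenever |y + 10| < δ.

δ = ϵ/2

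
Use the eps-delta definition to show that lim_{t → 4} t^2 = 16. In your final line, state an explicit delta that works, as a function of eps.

delta = min(2, eps/10)

Let eps > 0. We seek delta > 0 with 0 < |t − 4| < delta ⇒ |t^2 − 16| < eps.
Factor: t^2 − 16 = (t − 4)(t + 4), so |t^2 − 16| = |t − 4|·|t + 4|.
Impose delta ≤ 2 so that |t| < 6; then |t + 4| ≤ 10.
Hence |t^2 − 16| ≤ 10|t − 4|, which is < eps once |t − 4| < eps/10.
Take delta = min(2, eps/10). If 0 < |t − 4| < delta then both bounds hold and |t^2 − 16| ≤ 10|t − 4| < 10·(eps/10) = eps.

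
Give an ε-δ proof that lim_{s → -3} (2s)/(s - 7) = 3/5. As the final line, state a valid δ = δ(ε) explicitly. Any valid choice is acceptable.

Suppose ε > 0. We want δ > 0 with 0 < |s + 3| < δ ⇒ |(2s)/(s - 7) − (3/5)| < ε.
Combining over a common denominator, (2s)/(s - 7) − (3/5) = [(2s)·(-10) − (-6)·(s - 7)] / [(-10)·(s - 7)] = -14(s + 3) / ((-10)(s - 7)).
So |(2s)/(s - 7) − (3/5)| = 14|s + 3| / (10·|s − 7|).
Require δ ≤ 5, so |s − 7| ≥ |-10| − |s + 3| > 10 − 5 = 5.
Hence |(2s)/(s - 7) − (3/5)| < 14|s + 3|/(10·5) = (7/25)|s + 3|, which is < ε once |s + 3| < (25/7)ε.
Take δ = min(5, (25/7)ε). Then 0 < |s + 3| < δ forces both bounds, so |(2s)/(s - 7) − (3/5)| < ε.

δ = min(5, (25/7)ε)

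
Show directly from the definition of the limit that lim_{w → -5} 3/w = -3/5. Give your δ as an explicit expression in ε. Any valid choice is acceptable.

δ = min(5/2, (25/6)ε)

Let ε > 0. We seek δ > 0 such that 0 < |w + 5| < δ implies |3/w + 3/5| < ε.
|3/w + 3/5| = 3·|-5 − w|/(5·|w|) = 3|w + 5|/(5|w|).
Require δ ≤ 5/2 so that |w| > 5 − 5/2 = 5/2, hence 5|w| > 25/2.
Then |3/w + 3/5| < 3|w + 5|/(25/2), which is < ε when |w + 5| < (25/6)ε.
Take δ = min(5/2, (25/6)ε). Then 0 < |w + 5| < δ gives both |w + 5| < 5/2 and |w + 5| < (25/6)ε, so |3/w + 3/5| < ε.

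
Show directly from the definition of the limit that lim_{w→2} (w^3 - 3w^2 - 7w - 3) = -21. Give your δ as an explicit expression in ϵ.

δ = min(2, ϵ/29)

Suppose ϵ > 0. We want δ > 0 such that 0 < |w − 2| < δ implies |(w^3 - 3w^2 - 7w - 3) + 21| < ϵ.
(w^3 - 3w^2 - 7w - 3) + 21 = w^3 - 3w^2 - 7w + 18 = (w − 2)(w^2 - w - 9).
So |(w^3 - 3w^2 - 7w - 3) + 21| = |w − 2|·|w^2 - w - 9|.
Require δ ≤ 2. Then |w − 2| < 2 gives |w| < 4, and by the triangle inequality |w^2 - w - 9| ≤ 4^2 + 4 + 9 = 29.
Hence |(w^3 - 3w^2 - 7w - 3) + 21| ≤ 29|w − 2| < ϵ provided |w − 2| < ϵ/29.
Take δ = min(2, ϵ/29). Then 0 < |w − 2| < δ gives both |w − 2| < 2 and |w − 2| < ϵ/29, so |(w^3 - 3w^2 - 7w - 3) + 21| < ϵ.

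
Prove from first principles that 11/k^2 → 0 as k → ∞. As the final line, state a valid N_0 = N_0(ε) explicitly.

N_0 = (11/ε)^{1/2}

Let ε > 0. For k ≥ 1, |11/k^2 − 0| = 11/k^2.
11/k^2 < ε ⇔ k^2 > 11/ε ⇔ k > (11/ε)^{1/2}.
Take N_0 = (11/ε)^{1/2}. Then k > N_0 implies 11/k^2 < ε.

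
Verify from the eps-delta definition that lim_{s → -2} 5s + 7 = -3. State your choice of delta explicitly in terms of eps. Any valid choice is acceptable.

delta = eps/5

Let eps > 0. We need delta > 0 so that 0 < |s + 2| < delta implies |(5s + 7) + 3| < eps.
Since (5s + 7) + 3 = 5(s + 2), we have |(5s + 7) + 3| = 5|s + 2|.
So 5|s + 2| < eps exactly when |s + 2| < eps/5.
Choosing delta = eps/5 gives |(5s + 7) + 3| = 5|s + 2| < eps whenever |s + 2| < delta.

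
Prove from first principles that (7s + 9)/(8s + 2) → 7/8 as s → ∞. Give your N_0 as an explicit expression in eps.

Let eps > 0 be given. We seek N_0 > 0 such that s > N_0 implies |(7s + 9)/(8s + 2) − (7/8)| < eps.
(7s + 9)/(8s + 2) − (7/8) = (8(7s + 9) − 7(8s + 2)) / (8(8s + 2)) = 58/(8(8s + 2)).
For s > 0 we have 8s + 2 > 8s, so |(7s + 9)/(8s + 2) − (7/8)| = 58/(8(8s + 2)) < 58/(8·8s) = (29/32)/s.
Thus |(7s + 9)/(8s + 2) − (7/8)| < eps whenever s > (29/32)/eps.
Take N_0 = (29/32)/eps. If s > N_0 then |(7s + 9)/(8s + 2) − (7/8)| < (29/32)/s < eps.

N_0 = (29/32)/eps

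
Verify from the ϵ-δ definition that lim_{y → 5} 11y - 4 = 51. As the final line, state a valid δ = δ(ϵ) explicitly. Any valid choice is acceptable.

δ = ϵ/11

Let ϵ > 0 be given. We need δ > 0 so that 0 < |y − 5| < δ implies |(11y - 4) − 51| < ϵ.
Since (11y - 4) − 51 = 11(y − 5), we have |(11y - 4) − 51| = 11|y − 5|.
Thus it suffices that |y − 5| < ϵ/11.
Take δ = ϵ/11. If 0 < |y − 5| < δ then |(11y - 4) − 51| = 11|y − 5| < 11·(ϵ/11) = ϵ.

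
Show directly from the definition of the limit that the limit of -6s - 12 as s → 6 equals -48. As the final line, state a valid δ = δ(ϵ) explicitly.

Let ϵ > 0 be given. We need δ > 0 so that 0 < |s − 6| < δ implies |(-6s - 12) + 48| < ϵ.
|(-6s - 12) + 48| = |-6s + 36| = 6|s − 6|.
Thus it suffices that |s − 6| < ϵ/6.
Take δ = ϵ/6. If 0 < |s − 6| < δ then |(-6s - 12) + 48| = 6|s − 6| < 6·(ϵ/6) = ϵ.

δ = ϵ/6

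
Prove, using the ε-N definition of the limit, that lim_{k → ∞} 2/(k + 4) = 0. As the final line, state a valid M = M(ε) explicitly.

M = 2/ε

Fix ε > 0. For k ≥ 1, |2/(k + 4) − 0| = 2/(k + 4) ≤ 2/k.
We need 2/k < ε, i.e. k > 2/ε.
Take M = 2/ε. If k > M then |2/(k + 4)| ≤ 2/k < ε.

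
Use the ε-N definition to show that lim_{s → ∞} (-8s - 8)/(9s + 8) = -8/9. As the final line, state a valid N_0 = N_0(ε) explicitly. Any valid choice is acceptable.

N_0 = (8/81)/ε

Suppose ε > 0. We seek N_0 > 0 such that s > N_0 implies |(-8s - 8)/(9s + 8) + 8/9| < ε.
(-8s - 8)/(9s + 8) + 8/9 = (9(-8s - 8) − (-8)(9s + 8)) / (9(9s + 8)) = -8/(9(9s + 8)).
For s > 0 we have 9s + 8 > 9s, so |(-8s - 8)/(9s + 8) + 8/9| = 8/(9(9s + 8)) < 8/(9·9s) = (8/81)/s.
Thus |(-8s - 8)/(9s + 8) + 8/9| < ε whenever s > (8/81)/ε.
Take N_0 = (8/81)/ε. If s > N_0 then |(-8s - 8)/(9s + 8) + 8/9| < (8/81)/s < ε.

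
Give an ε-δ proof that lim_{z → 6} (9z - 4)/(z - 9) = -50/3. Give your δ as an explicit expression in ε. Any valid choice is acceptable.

δ = min(3/2, (9/154)ε)

Let ε > 0. We want δ > 0 with 0 < |z − 6| < δ ⇒ |(9z - 4)/(z - 9) + 50/3| < ε.
Combining over a common denominator, (9z - 4)/(z - 9) + 50/3 = [(9z - 4)·(-3) − 50·(z - 9)] / [(-3)·(z - 9)] = -77(z − 6) / ((-3)(z - 9)).
So |(9z - 4)/(z - 9) + 50/3| = 77|z − 6| / (3·|z − 9|).
Require δ ≤ 3/2, so |z − 9| ≥ |-3| − |z − 6| > 3 − 3/2 = 3/2.
Hence |(9z - 4)/(z - 9) + 50/3| < 77|z − 6|/(3·(3/2)) = (154/9)|z − 6|, which is < ε once |z − 6| < (9/154)ε.
Take δ = min(3/2, (9/154)ε). Then 0 < |z − 6| < δ forces both bounds, so |(9z - 4)/(z - 9) + 50/3| < ε.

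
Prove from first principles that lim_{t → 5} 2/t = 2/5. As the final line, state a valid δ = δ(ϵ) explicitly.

δ = min(5/2, (25/4)ϵ)

Let ϵ > 0. We seek δ > 0 such that 0 < |t − 5| < δ implies |2/t − (2/5)| < ϵ.
|2/t − (2/5)| = 2·|5 − t|/(5·|t|) = 2|t − 5|/(5|t|).
Require δ ≤ 5/2 so that |t| > 5 − 5/2 = 5/2, hence 5|t| > 25/2.
Then |2/t − (2/5)| < 2|t − 5|/(25/2), which is < ϵ when |t − 5| < (25/4)ϵ.
Take δ = min(5/2, (25/4)ϵ). Then 0 < |t − 5| < δ gives both |t − 5| < 5/2 and |t − 5| < (25/4)ϵ, so |2/t − (2/5)| < ϵ.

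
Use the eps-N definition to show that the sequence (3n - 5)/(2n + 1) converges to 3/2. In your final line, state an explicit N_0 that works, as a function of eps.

N_0 = (13/4)/eps

Let eps > 0. For n ≥ 1, |(3n - 5)/(2n + 1) − (3/2)| = |-13|/(2(2n + 1)) = 13/(2(2n + 1)).
Since 2n + 1 ≥ 2n for n ≥ 1, this is ≤ 13/(2·2n) = (13/4)/n.
So |(3n - 5)/(2n + 1) − (3/2)| < eps whenever n > (13/4)/eps.
Take N_0 = (13/4)/eps. If n > N_0 then |(3n - 5)/(2n + 1) − (3/2)| ≤ (13/4)/n < eps.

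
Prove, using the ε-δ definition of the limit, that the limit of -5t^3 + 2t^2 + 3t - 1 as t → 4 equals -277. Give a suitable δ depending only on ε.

Fix ε > 0. We want δ > 0 such that 0 < |t − 4| < δ implies |(-5t^3 + 2t^2 + 3t - 1) + 277| < ε.
(-5t^3 + 2t^2 + 3t - 1) + 277 = -5t^3 + 2t^2 + 3t + 276 = (t − 4)(-5t^2 - 18t - 69).
So |(-5t^3 + 2t^2 + 3t - 1) + 277| = |t − 4|·|-5t^2 - 18t - 69|.
Require δ ≤ 1. Then |t − 4| < 1 gives |t| < 5, and by the triangle inequality |-5t^2 - 18t - 69| ≤ 5·5^2 + 18·5 + 69 = 284.
Hence |(-5t^3 + 2t^2 + 3t - 1) + 277| ≤ 284|t − 4| < ε provided |t − 4| < ε/284.
Choosing δ = min(1, ε/284) ensures both conditions, hence |(-5t^3 + 2t^2 + 3t - 1) + 277| < ε.

δ = min(1, ε/284)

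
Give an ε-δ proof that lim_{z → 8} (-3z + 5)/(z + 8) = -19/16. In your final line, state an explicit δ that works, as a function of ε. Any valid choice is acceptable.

δ = min(8, (128/29)ε)

Let ε > 0 be given. We want δ > 0 with 0 < |z − 8| < δ ⇒ |(-3z + 5)/(z + 8) + 19/16| < ε.
Combining over a common denominator, (-3z + 5)/(z + 8) + 19/16 = [(-3z + 5)·16 − (-19)·(z + 8)] / [16·(z + 8)] = -29(z − 8) / (16(z + 8)).
So |(-3z + 5)/(z + 8) + 19/16| = 29|z − 8| / (16·|z + 8|).
Require δ ≤ 8, so |z + 8| ≥ |16| − |z − 8| > 16 − 8 = 8.
Hence |(-3z + 5)/(z + 8) + 19/16| < 29|z − 8|/(16·8) = (29/128)|z − 8|, which is < ε once |z − 8| < (128/29)ε.
Take δ = min(8, (128/29)ε). Then 0 < |z − 8| < δ forces both bounds, so |(-3z + 5)/(z + 8) + 19/16| < ε.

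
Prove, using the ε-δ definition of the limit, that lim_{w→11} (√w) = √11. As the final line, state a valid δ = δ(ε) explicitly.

δ = min(11, √11·ε)

Suppose ε > 0. We want δ > 0 such that 0 < |w − 11| < δ implies |√w − √11| < ε.
Rationalise: √w − √11 = (w − 11)/(√w + √11), so |√w − √11| = |w − 11|/(√w + √11).
Restrict δ ≤ 11 so that |w − 11| < 11 forces w > 0, and then √w + √11 > √11.
Hence |√w − √11| < |w − 11|/√11, which is < ε once |w − 11| < √11·ε.
Take δ = min(11, √11·ε). If 0 < |w − 11| < δ then w > 0 and |√w − √11| < |w − 11|/√11 < ε.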